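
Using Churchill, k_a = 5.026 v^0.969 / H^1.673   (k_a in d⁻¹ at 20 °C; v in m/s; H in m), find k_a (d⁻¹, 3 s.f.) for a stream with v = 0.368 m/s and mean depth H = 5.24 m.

k_a = 5.026 × 0.368^0.969 / 5.24^1.673 = 5.026 × 0.3796 / 15.98 = 0.1194 d⁻¹.

k_a ≈ 0.119 d⁻¹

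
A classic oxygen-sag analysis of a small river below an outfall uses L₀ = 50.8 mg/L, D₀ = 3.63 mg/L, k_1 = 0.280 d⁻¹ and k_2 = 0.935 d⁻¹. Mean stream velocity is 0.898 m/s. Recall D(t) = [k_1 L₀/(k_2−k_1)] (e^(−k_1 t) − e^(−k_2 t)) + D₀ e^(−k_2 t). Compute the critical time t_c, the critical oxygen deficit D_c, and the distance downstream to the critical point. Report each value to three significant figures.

t_c ≈ 1.56 d; D_c ≈ 9.82 mg/L; x_c ≈ 121 km

t_c = [1/(k_2−k_1)] ln[(k_2/k_1)(1 − D₀(k_2−k_1)/(k_1 L₀))]
= [1/(0.935−0.280)] ln[(0.935/0.280)(1 − 3.63×0.6550/(0.280×50.8))]
= (1/0.6550) ln[3.339 × 0.8328] = 1.527 × ln(2.781) = 1.527 × 1.023 = 1.562 d.
L(t_c) = L₀ e^(−k_1 t_c) = 50.8 × 0.6458 = 32.81 mg/L, and at the critical point k_2 D_c = k_1 L, so D_c = (0.280/0.935) × 32.81 = 9.825 mg/L.
x_c = v t_c = 0.898 m/s × 1.562 d × 86400 s/d = 121200 m ≈ 121 km.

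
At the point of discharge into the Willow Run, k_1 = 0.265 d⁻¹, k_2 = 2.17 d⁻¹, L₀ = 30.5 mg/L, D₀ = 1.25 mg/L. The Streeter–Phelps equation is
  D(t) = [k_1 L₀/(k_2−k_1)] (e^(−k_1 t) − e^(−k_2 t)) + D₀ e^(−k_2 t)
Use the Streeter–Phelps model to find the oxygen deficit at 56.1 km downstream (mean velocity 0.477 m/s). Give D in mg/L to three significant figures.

D ≈ 2.80 mg/L

Travel time t = x/v = 56.1 km / (0.477 m/s) = 56100 m / 0.477 m/s = 117600 s = 1.361 d.
k_1 L₀/(k_2−k_1) = 0.265×30.5/(2.17−0.265) = 8.082/1.905 = 4.243 mg/L.
e^(−k_1 t) = e^(−0.265×1.361) = 0.6972; e^(−k_2 t) = e^(−2.17×1.361) = 0.05214.
D = 4.243 × (0.6972 − 0.05214) + 1.25 × 0.05214 = 2.737 + 0.06517 = 2.802 mg/L.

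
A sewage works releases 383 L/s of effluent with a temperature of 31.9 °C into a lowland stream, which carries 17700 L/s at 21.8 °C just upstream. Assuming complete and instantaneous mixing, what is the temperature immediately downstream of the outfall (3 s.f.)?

22.0 °C

Flow-weighted mixing: C = (Q_r C_r + Q_w C_w)/(Q_r + Q_w)
= (17700×21.8 + 383×31.9)/(17700 + 383) = 398100/18080 = 22.01 °C.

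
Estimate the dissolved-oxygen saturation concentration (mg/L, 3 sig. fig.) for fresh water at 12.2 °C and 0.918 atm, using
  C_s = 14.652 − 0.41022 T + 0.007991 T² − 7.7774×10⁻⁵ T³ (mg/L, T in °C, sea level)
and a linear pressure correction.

At sea level: C_s = 14.652 − 0.41022×12.2 + 0.007991×12.2² − 7.7774×10⁻⁵×12.2³ = 10.70 mg/L.
Pressure correction: C_s' = 10.70 × 0.918 = 9.818 mg/L.

C_s ≈ 9.82 mg/L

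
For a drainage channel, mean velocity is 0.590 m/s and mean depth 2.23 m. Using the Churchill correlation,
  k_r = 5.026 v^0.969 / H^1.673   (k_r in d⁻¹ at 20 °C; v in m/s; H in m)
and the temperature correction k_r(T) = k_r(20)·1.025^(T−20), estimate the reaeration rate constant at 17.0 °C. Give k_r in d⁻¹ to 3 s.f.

k_r ≈ 0.732 d⁻¹

k_r(20) = 5.026 × 0.590^0.969 / 2.23^1.673 = 5.026 × 0.5997 / 3.826 = 0.7879 d⁻¹.
k_r(17.0) = 0.7879 × 1.025^(17.0−20) = 0.7879 × 0.9286 = 0.7316 d⁻¹.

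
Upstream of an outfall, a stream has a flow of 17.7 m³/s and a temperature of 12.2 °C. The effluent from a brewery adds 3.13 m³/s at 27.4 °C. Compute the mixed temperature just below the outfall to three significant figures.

Flow-weighted mixing: C = (Q_r C_r + Q_w C_w)/(Q_r + Q_w)
= (17.7×12.2 + 3.13×27.4)/(17.7 + 3.13) = 301.7/20.83 = 14.48 °C.

14.5 °C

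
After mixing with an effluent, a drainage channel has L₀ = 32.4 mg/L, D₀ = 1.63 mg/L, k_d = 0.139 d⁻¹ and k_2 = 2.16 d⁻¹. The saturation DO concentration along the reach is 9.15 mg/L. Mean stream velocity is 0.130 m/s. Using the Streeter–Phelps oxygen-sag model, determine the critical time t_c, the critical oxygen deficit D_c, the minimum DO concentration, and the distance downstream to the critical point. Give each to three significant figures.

t_c ≈ 0.707 d; D_c ≈ 1.89 mg/L; min DO ≈ 7.26 mg/L; x_c ≈ 7.94 km

With k_2/k_d = 15.54 and 1 − D₀(k_2−k_d)/(k_d L₀) = 0.2685,
t_c = ln(15.54 × 0.2685) / (2.16 − 0.139) = ln(4.173) / 2.021 = 1.429/2.021 = 0.7069 d.
L(t_c) = L₀ e^(−k_d t_c) = 32.4 × 0.9064 = 29.37 mg/L, and at the critical point k_2 D_c = k_d L, so D_c = (0.139/2.16) × 29.37 = 1.890 mg/L.
Minimum DO = C_s − D_c = 9.15 − 1.890 = 7.260 mg/L.
x_c = v t_c = 0.130 m/s × 0.7069 d × 86400 s/d = 7940 m ≈ 7.94 km.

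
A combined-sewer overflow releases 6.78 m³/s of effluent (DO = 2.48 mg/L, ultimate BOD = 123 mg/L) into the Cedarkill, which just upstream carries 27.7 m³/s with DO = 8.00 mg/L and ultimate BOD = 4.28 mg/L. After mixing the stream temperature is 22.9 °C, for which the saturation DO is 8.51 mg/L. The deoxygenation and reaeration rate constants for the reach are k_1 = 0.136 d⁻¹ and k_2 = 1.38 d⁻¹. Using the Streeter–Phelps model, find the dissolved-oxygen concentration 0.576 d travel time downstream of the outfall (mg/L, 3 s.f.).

Mixed DO = (27.7×8.00 + 6.78×2.48)/(27.7+6.78) = 238.4/34.48 = 6.915 mg/L.
Mixed L₀ = (27.7×4.28 + 6.78×123)/(34.48) = 952.5/34.48 = 27.62 mg/L.
Initial deficit D₀ = C_s − DO₀ = 8.51 − 6.915 = 1.595 mg/L.
D(0.576) = [0.136×27.62/(1.38−0.136)](e^(−0.136×0.576) − e^(−1.38×0.576)) + 1.595 e^(−1.38×0.576)
= 3.020 × (0.9247 − 0.4516) + 1.595 × 0.4516 = 2.149 mg/L.
DO = 8.51 − 2.149 = 6.361 mg/L.

DO ≈ 6.36 mg/L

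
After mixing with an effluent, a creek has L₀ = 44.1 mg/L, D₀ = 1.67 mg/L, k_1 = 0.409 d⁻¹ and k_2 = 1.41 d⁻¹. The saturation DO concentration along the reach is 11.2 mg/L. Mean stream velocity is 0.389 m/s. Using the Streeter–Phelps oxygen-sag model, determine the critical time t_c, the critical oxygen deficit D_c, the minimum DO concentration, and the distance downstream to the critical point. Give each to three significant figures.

t_c ≈ 1.14 d; D_c ≈ 8.03 mg/L; min DO ≈ 3.17 mg/L; x_c ≈ 38.3 km

t_c = [1/(k_2−k_1)] ln[(k_2/k_1)(1 − D₀(k_2−k_1)/(k_1 L₀))]
= [1/(1.41−0.409)] ln[(1.41/0.409)(1 − 1.67×1.001/(0.409×44.1))]
= (1/1.001) ln[3.447 × 0.9073] = 0.9990 × ln(3.128) = 0.9990 × 1.140 = 1.139 d.
L(t_c) = L₀ e^(−k_1 t_c) = 44.1 × 0.6275 = 27.67 mg/L, and at the critical point k_2 D_c = k_1 L, so D_c = (0.409/1.41) × 27.67 = 8.028 mg/L.
Minimum DO = C_s − D_c = 11.2 − 8.028 = 3.172 mg/L.
x_c = v t_c = 0.389 m/s × 1.139 d × 86400 s/d = 38290 m ≈ 38.3 km.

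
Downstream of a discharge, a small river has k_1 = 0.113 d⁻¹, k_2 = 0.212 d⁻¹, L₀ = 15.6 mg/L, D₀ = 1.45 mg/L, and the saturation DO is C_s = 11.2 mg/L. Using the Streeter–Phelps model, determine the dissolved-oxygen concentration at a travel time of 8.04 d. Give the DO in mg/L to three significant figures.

DO ≈ 7.00 mg/L

k_1 L₀/(k_2−k_1) = 0.113×15.6/(0.212−0.113) = 1.763/0.09900 = 17.81 mg/L.
e^(−k_1 t) = e^(−0.113×8.040) = 0.4031; e^(−k_2 t) = e^(−0.212×8.040) = 0.1819.
D = 17.81 × (0.4031 − 0.1819) + 1.45 × 0.1819 = 3.940 + 0.2637 = 4.203 mg/L.
DO = C_s − D = 11.2 − 4.203 = 6.997 mg/L.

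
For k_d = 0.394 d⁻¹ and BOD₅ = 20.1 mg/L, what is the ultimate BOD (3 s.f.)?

L₀ ≈ 23.4 mg/L

BOD₅ = L₀(1 − e^(−5k_d)) ⇒ L₀ = BOD₅ / (1 − e^(−5×0.394))
= 20.1 / (1 − 0.1395) = 20.1 / 0.8605 = 23.36 mg/L.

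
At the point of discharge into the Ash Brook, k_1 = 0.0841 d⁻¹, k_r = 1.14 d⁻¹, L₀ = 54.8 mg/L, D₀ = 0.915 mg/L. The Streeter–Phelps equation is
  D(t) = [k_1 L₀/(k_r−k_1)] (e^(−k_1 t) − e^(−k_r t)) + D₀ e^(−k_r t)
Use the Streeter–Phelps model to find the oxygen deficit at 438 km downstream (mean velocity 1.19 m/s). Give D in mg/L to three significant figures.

Travel time t = x/v = 438 km / (1.19 m/s) = 438000 m / 1.19 m/s = 368100 s = 4.260 d.
k_1 L₀/(k_r−k_1) = 0.0841×54.8/(1.14−0.0841) = 4.609/1.056 = 4.365 mg/L.
e^(−k_1 t) = e^(−0.0841×4.260) = 0.6989; e^(−k_r t) = e^(−1.14×4.260) = 0.007778.
D = 4.365 × (0.6989 − 0.007778) + 0.915 × 0.007778 = 3.016 + 0.007117 = 3.024 mg/L.

D ≈ 3.02 mg/L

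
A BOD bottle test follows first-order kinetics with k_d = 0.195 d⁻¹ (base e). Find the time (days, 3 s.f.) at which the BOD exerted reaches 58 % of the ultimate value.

y/L₀ = 1 − e^(−k_d t) = 0.58 ⇒ e^(−k_d t) = 0.420
t = −ln(0.420) / 0.195 = 0.8675 / 0.195 = 4.449 d.

t ≈ 4.45 d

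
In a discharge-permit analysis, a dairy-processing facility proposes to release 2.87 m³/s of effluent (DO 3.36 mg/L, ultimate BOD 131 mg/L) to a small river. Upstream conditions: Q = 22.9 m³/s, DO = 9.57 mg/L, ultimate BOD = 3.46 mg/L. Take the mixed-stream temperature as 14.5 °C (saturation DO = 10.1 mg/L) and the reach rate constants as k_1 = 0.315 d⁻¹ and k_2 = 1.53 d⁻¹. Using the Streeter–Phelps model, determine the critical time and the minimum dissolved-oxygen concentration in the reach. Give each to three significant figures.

t_c ≈ 1.05 d; minimum DO ≈ 7.48 mg/L

Mixed DO = (22.9×9.57 + 2.87×3.36)/(22.9+2.87) = 228.8/25.77 = 8.878 mg/L.
Mixed L₀ = (22.9×3.46 + 2.87×131)/(25.77) = 455.2/25.77 = 17.66 mg/L.
Initial deficit D₀ = C_s − DO₀ = 10.1 − 8.878 = 1.222 mg/L.
t_c = (1/1.215) ln[(1.53/0.315)(1 − 1.222×1.215/(0.315×17.66))] = 0.8230 × ln(3.561) = 1.045 d.
D_c = (0.315/1.53) × 17.66 × e^(−0.315×1.045) = 0.2059 × 17.66 × 0.7194 = 2.616 mg/L.
Minimum DO = 10.1 − 2.616 = 7.484 mg/L.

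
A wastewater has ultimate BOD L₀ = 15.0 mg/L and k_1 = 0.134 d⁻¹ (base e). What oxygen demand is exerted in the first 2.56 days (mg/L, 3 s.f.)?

y ≈ 4.36 mg/L

y_t = L₀(1 − e^(−k_1 t)) = 15.0 × (1 − e^(−0.134×2.56))
= 15.0 × (1 − 0.7096) = 15.0 × 0.2904 = 4.356 mg/L.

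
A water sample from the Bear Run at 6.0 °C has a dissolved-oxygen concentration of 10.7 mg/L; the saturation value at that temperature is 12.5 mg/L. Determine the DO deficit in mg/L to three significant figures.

D ≈ 1.80 mg/L

D = C_s − C = 12.5 − 10.7 = 1.80 mg/L.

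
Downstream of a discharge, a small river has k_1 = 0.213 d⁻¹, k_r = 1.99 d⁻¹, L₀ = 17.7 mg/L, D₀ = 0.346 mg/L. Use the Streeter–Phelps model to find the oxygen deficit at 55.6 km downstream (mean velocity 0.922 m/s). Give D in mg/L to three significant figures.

D ≈ 1.39 mg/L

Travel time t = x/v = 55.6 km / (0.922 m/s) = 55600 m / 0.922 m/s = 60300 s = 0.6980 d.
k_1 L₀/(k_r−k_1) = 0.213×17.7/(1.99−0.213) = 3.770/1.777 = 2.122 mg/L.
e^(−k_1 t) = e^(−0.213×0.6980) = 0.8619; e^(−k_r t) = e^(−1.99×0.6980) = 0.2493.
D = 2.122 × (0.8619 − 0.2493) + 0.346 × 0.2493 = 1.300 + 0.08627 = 1.386 mg/L.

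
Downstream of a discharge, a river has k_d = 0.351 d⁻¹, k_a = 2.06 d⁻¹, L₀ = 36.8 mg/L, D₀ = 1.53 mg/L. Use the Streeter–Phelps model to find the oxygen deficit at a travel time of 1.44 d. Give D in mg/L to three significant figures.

D ≈ 4.25 mg/L

k_d L₀/(k_a−k_d) = 0.351×36.8/(2.06−0.351) = 12.92/1.709 = 7.558 mg/L.
e^(−k_d t) = e^(−0.351×1.440) = 0.6032; e^(−k_a t) = e^(−2.06×1.440) = 0.05149.
D = 7.558 × (0.6032 − 0.05149) + 1.53 × 0.05149 = 4.170 + 0.07878 = 4.249 mg/L.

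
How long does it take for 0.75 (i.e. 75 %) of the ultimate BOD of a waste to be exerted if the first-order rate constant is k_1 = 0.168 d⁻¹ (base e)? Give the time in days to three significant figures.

t ≈ 8.25 d

y/L₀ = 1 − e^(−k_1 t) = 0.75 ⇒ e^(−k_1 t) = 0.250
t = −ln(0.250) / 0.168 = 1.386 / 0.168 = 8.252 d.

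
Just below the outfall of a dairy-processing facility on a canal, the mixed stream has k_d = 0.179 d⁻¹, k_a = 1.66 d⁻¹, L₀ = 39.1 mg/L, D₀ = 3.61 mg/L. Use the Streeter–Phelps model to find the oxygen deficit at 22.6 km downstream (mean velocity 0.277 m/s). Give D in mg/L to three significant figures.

Travel time t = x/v = 22.6 km / (0.277 m/s) = 22600 m / 0.277 m/s = 81590 s = 0.9443 d.
k_d L₀/(k_a−k_d) = 0.179×39.1/(1.66−0.179) = 6.999/1.481 = 4.726 mg/L.
e^(−k_d t) = e^(−0.179×0.9443) = 0.8445; e^(−k_a t) = e^(−1.66×0.9443) = 0.2086.
D = 4.726 × (0.8445 − 0.2086) + 3.61 × 0.2086 = 3.005 + 0.7529 = 3.758 mg/L.

D ≈ 3.76 mg/L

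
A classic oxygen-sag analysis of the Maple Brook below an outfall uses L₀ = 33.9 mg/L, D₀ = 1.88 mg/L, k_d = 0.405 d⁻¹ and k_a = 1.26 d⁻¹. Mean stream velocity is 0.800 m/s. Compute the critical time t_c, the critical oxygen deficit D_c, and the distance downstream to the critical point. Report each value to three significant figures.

t_c ≈ 1.18 d; D_c ≈ 6.75 mg/L; x_c ≈ 81.7 km

t_c = [1/(k_a−k_d)] ln[(k_a/k_d)(1 − D₀(k_a−k_d)/(k_d L₀))]
= [1/(1.26−0.405)] ln[(1.26/0.405)(1 − 1.88×0.8550/(0.405×33.9))]
= (1/0.8550) ln[3.111 × 0.8829] = 1.170 × ln(2.747) = 1.170 × 1.010 = 1.182 d.
L(t_c) = L₀ e^(−k_d t_c) = 33.9 × 0.6196 = 21.01 mg/L, and at the critical point k_a D_c = k_d L, so D_c = (0.405/1.26) × 21.01 = 6.752 mg/L.
x_c = v t_c = 0.800 m/s × 1.182 d × 86400 s/d = 81690 m ≈ 81.7 km.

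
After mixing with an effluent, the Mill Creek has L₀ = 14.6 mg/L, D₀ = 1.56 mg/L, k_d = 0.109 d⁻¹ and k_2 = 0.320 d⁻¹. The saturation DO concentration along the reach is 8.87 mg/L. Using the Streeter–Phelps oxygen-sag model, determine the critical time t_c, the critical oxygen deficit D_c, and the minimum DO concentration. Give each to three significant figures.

t_c = [1/(k_2−k_d)] ln[(k_2/k_d)(1 − D₀(k_2−k_d)/(k_d L₀))]
= [1/(0.320−0.109)] ln[(0.320/0.109)(1 − 1.56×0.2110/(0.109×14.6))]
= (1/0.2110) ln[2.936 × 0.7932] = 4.739 × ln(2.329) = 4.739 × 0.8452 = 4.006 d.
L(t_c) = L₀ e^(−k_d t_c) = 14.6 × 0.6462 = 9.435 mg/L, and at the critical point k_2 D_c = k_d L, so D_c = (0.109/0.320) × 9.435 = 3.214 mg/L.
Minimum DO = C_s − D_c = 8.87 − 3.214 = 5.656 mg/L.

t_c ≈ 4.01 d; D_c ≈ 3.21 mg/L; min DO ≈ 5.66 mg/L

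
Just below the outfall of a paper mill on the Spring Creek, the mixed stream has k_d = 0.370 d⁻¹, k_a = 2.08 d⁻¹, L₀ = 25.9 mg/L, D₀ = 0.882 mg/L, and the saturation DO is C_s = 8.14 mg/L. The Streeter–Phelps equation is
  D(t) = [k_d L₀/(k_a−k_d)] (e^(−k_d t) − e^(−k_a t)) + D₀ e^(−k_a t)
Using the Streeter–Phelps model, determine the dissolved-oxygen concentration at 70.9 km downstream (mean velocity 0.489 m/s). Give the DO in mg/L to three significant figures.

DO ≈ 5.27 mg/L

Travel time t = x/v = 70.9 km / (0.489 m/s) = 70900 m / 0.489 m/s = 145000 s = 1.678 d.
k_d L₀/(k_a−k_d) = 0.370×25.9/(2.08−0.370) = 9.583/1.710 = 5.604 mg/L.
e^(−k_d t) = e^(−0.370×1.678) = 0.5375; e^(−k_a t) = e^(−2.08×1.678) = 0.03049.
D = 5.604 × (0.5375 − 0.03049) + 0.882 × 0.03049 = 2.841 + 0.02689 = 2.868 mg/L.
DO = C_s − D = 8.14 − 2.868 = 5.272 mg/L.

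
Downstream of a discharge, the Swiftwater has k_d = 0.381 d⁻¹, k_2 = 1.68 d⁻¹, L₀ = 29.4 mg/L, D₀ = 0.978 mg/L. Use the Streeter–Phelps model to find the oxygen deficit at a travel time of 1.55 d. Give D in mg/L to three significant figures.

k_d L₀/(k_2−k_d) = 0.381×29.4/(1.68−0.381) = 11.20/1.299 = 8.623 mg/L.
e^(−k_d t) = e^(−0.381×1.550) = 0.5540; e^(−k_2 t) = e^(−1.68×1.550) = 0.07398.
D = 8.623 × (0.5540 − 0.07398) + 0.978 × 0.07398 = 4.139 + 0.07235 = 4.212 mg/L.

D ≈ 4.21 mg/L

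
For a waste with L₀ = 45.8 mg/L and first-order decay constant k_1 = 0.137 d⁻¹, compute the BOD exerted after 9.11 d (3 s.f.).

y_t = L₀(1 − e^(−k_1 t)) = 45.8 × (1 − e^(−0.137×9.11))
= 45.8 × (1 − 0.2871) = 45.8 × 0.7129 = 32.65 mg/L.

y ≈ 32.7 mg/L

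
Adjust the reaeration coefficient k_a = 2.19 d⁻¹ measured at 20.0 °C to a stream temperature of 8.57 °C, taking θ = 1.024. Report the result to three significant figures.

k_a(T₂) = k_a(T₁) · θ^(T₂−T₁) = 2.19 × 1.024^(8.57−20.0)
= 2.19 × 1.024^-11.4 = 2.19 × 0.7626 = 1.670 d⁻¹.

k_a ≈ 1.67 d⁻¹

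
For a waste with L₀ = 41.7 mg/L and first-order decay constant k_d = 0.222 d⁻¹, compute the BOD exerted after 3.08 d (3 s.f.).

y ≈ 20.7 mg/L

y_t = L₀(1 − e^(−k_d t)) = 41.7 × (1 − e^(−0.222×3.08))
= 41.7 × (1 − 0.5047) = 41.7 × 0.4953 = 20.65 mg/L.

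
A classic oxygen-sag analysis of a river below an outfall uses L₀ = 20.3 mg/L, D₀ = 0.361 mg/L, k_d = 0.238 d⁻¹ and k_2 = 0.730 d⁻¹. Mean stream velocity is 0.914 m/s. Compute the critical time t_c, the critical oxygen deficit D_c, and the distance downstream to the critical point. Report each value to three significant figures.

t_c = [1/(k_2−k_d)] ln[(k_2/k_d)(1 − D₀(k_2−k_d)/(k_d L₀))]
= [1/(0.730−0.238)] ln[(0.730/0.238)(1 − 0.361×0.4920/(0.238×20.3))]
= (1/0.4920) ln[3.067 × 0.9632] = 2.033 × ln(2.954) = 2.033 × 1.083 = 2.202 d.
D_c = (k_d/k_2) L₀ e^(−k_d t_c) = (0.238/0.730) × 20.3 × e^(−0.238×2.202) = 0.3260 × 20.3 × 0.5921 = 3.919 mg/L.
x_c = v t_c = 0.914 m/s × 2.202 d × 86400 s/d = 173900 m ≈ 174 km.

t_c ≈ 2.20 d; D_c ≈ 3.92 mg/L; x_c ≈ 174 km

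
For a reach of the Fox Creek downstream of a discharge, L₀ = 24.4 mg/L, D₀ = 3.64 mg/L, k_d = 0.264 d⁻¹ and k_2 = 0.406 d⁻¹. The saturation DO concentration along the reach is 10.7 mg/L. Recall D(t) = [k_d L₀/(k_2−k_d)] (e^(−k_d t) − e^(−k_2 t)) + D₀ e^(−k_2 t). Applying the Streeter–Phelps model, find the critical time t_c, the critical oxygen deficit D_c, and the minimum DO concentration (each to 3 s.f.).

t_c ≈ 2.44 d; D_c ≈ 8.33 mg/L; min DO ≈ 2.37 mg/L

At the critical point dD/dt = 0, so k_d L₀ e^(−k_d t) = k_2 D. Substituting D(t) from the Streeter–Phelps equation and solving for t gives
t_c = ln[(k_2/k_d)(1 − D₀(k_2−k_d)/(k_d L₀))] / (k_2−k_d).
Here k_2−k_d = 0.1420 d⁻¹ and 1 − D₀(k_2−k_d)/(k_d L₀) = 1 − 3.64×0.1420/(0.264×24.4) = 0.9198, so
t_c = ln(1.538 × 0.9198) / 0.1420 = 0.3468 / 0.1420 = 2.442 d.
L(t_c) = L₀ e^(−k_d t_c) = 24.4 × 0.5248 = 12.81 mg/L, and at the critical point k_2 D_c = k_d L, so D_c = (0.264/0.406) × 12.81 = 8.327 mg/L.
Minimum DO = C_s − D_c = 10.7 − 8.327 = 2.373 mg/L.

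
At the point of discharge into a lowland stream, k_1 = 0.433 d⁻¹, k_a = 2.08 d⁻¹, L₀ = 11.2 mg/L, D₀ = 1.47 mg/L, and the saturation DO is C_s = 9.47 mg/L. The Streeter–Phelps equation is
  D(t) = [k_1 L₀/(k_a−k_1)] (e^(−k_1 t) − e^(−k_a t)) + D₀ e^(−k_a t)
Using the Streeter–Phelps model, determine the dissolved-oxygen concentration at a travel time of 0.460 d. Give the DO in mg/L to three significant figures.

DO ≈ 7.62 mg/L

k_1 L₀/(k_a−k_1) = 0.433×11.2/(2.08−0.433) = 4.850/1.647 = 2.945 mg/L.
e^(−k_1 t) = e^(−0.433×0.4600) = 0.8194; e^(−k_a t) = e^(−2.08×0.4600) = 0.3841.
D = 2.945 × (0.8194 − 0.3841) + 1.47 × 0.3841 = 1.282 + 0.5647 = 1.846 mg/L.
DO = C_s − D = 9.47 − 1.846 = 7.624 mg/L.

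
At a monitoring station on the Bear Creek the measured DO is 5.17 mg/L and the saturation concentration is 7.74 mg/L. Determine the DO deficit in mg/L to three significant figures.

D = C_s − C = 7.74 − 5.17 = 2.57 mg/L.

D ≈ 2.57 mg/L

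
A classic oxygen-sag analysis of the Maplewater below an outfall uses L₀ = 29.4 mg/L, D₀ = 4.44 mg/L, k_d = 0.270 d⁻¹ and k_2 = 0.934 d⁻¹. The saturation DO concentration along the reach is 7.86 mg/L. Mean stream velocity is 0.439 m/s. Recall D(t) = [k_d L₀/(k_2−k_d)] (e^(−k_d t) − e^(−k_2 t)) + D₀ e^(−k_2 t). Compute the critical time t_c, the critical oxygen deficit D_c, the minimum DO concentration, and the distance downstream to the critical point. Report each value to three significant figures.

With k_2/k_d = 3.459 and 1 − D₀(k_2−k_d)/(k_d L₀) = 0.6286,
t_c = ln(3.459 × 0.6286) / (0.934 − 0.270) = ln(2.174) / 0.6640 = 0.7768/0.6640 = 1.170 d.
D_c = (k_d/k_2) L₀ e^(−k_d t_c) = (0.270/0.934) × 29.4 × e^(−0.270×1.170) = 0.2891 × 29.4 × 0.7292 = 6.197 mg/L.
Minimum DO = C_s − D_c = 7.86 − 6.197 = 1.663 mg/L.
x_c = v t_c = 0.439 m/s × 1.170 d × 86400 s/d = 44370 m ≈ 44.4 km.

t_c ≈ 1.17 d; D_c ≈ 6.20 mg/L; min DO ≈ 1.66 mg/L; x_c ≈ 44.4 km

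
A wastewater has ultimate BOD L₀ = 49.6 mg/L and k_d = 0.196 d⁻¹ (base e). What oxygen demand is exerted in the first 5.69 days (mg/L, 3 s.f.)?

y ≈ 33.3 mg/L

y_t = L₀(1 − e^(−k_d t)) = 49.6 × (1 − e^(−0.196×5.69))
= 49.6 × (1 − 0.3278) = 49.6 × 0.6722 = 33.34 mg/L.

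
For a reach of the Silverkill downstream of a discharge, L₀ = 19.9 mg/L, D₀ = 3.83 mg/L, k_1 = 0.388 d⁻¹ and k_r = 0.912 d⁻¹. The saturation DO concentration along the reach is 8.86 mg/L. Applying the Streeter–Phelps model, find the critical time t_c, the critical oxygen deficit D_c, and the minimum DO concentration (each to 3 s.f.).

t_c ≈ 1.06 d; D_c ≈ 5.62 mg/L; min DO ≈ 3.24 mg/L

With k_r/k_1 = 2.351 and 1 − D₀(k_r−k_1)/(k_1 L₀) = 0.7401,
t_c = ln(2.351 × 0.7401) / (0.912 − 0.388) = ln(1.740) / 0.5240 = 0.5536/0.5240 = 1.057 d.
L(t_c) = L₀ e^(−k_1 t_c) = 19.9 × 0.6637 = 13.21 mg/L, and at the critical point k_r D_c = k_1 L, so D_c = (0.388/0.912) × 13.21 = 5.619 mg/L.
Minimum DO = C_s − D_c = 8.86 − 5.619 = 3.241 mg/L.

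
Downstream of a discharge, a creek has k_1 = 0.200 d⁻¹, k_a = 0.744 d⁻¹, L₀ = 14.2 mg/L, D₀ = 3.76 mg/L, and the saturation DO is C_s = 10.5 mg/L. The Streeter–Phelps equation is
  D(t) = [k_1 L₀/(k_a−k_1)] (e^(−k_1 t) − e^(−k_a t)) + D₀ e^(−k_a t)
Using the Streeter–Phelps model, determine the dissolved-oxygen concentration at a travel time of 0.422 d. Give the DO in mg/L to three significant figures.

k_1 L₀/(k_a−k_1) = 0.200×14.2/(0.744−0.200) = 2.840/0.5440 = 5.221 mg/L.
e^(−k_1 t) = e^(−0.200×0.4220) = 0.9191; e^(−k_a t) = e^(−0.744×0.4220) = 0.7305.
D = 5.221 × (0.9191 − 0.7305) + 3.76 × 0.7305 = 0.9842 + 2.747 = 3.731 mg/L.
DO = C_s − D = 10.5 − 3.731 = 6.769 mg/L.

DO ≈ 6.77 mg/L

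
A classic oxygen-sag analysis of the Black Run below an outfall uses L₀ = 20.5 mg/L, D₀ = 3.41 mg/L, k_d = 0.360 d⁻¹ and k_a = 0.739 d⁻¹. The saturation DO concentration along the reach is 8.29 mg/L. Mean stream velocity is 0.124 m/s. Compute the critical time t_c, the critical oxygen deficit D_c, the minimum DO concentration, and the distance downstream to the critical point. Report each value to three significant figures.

t_c ≈ 1.39 d; D_c ≈ 6.06 mg/L; min DO ≈ 2.23 mg/L; x_c ≈ 14.9 km

t_c = [1/(k_a−k_d)] ln[(k_a/k_d)(1 − D₀(k_a−k_d)/(k_d L₀))]
= [1/(0.739−0.360)] ln[(0.739/0.360)(1 − 3.41×0.3790/(0.360×20.5))]
= (1/0.3790) ln[2.053 × 0.8249] = 2.639 × ln(1.693) = 2.639 × 0.5267 = 1.390 d.
D_c = (k_d/k_a) L₀ e^(−k_d t_c) = (0.360/0.739) × 20.5 × e^(−0.360×1.390) = 0.4871 × 20.5 × 0.6064 = 6.055 mg/L.
Minimum DO = C_s − D_c = 8.29 − 6.055 = 2.235 mg/L.
x_c = v t_c = 0.124 m/s × 1.390 d × 86400 s/d = 14890 m ≈ 14.9 km.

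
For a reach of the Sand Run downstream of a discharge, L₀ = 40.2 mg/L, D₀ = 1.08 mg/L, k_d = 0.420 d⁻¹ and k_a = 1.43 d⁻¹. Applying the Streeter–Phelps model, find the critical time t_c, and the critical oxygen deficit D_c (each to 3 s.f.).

t_c ≈ 1.15 d; D_c ≈ 7.29 mg/L

t_c = [1/(k_a−k_d)] ln[(k_a/k_d)(1 − D₀(k_a−k_d)/(k_d L₀))]
= [1/(1.43−0.420)] ln[(1.43/0.420)(1 − 1.08×1.010/(0.420×40.2))]
= (1/1.010) ln[3.405 × 0.9354] = 0.9901 × ln(3.185) = 0.9901 × 1.158 = 1.147 d.
D_c = (k_d/k_a) L₀ e^(−k_d t_c) = (0.420/1.43) × 40.2 × e^(−0.420×1.147) = 0.2937 × 40.2 × 0.6177 = 7.294 mg/L.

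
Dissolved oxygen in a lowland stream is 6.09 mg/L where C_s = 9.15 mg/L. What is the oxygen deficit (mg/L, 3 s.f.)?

D ≈ 3.06 mg/L

D = C_s − C = 9.15 − 6.09 = 3.06 mg/L.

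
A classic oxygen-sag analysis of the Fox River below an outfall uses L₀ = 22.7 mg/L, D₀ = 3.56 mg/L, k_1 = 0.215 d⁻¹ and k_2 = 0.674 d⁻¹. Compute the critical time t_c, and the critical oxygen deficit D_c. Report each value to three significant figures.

t_c ≈ 1.60 d; D_c ≈ 5.13 mg/L

With k_2/k_1 = 3.135 and 1 − D₀(k_2−k_1)/(k_1 L₀) = 0.6652,
t_c = ln(3.135 × 0.6652) / (0.674 − 0.215) = ln(2.085) / 0.4590 = 0.7349/0.4590 = 1.601 d.
L(t_c) = L₀ e^(−k_1 t_c) = 22.7 × 0.7088 = 16.09 mg/L, and at the critical point k_2 D_c = k_1 L, so D_c = (0.215/0.674) × 16.09 = 5.132 mg/L.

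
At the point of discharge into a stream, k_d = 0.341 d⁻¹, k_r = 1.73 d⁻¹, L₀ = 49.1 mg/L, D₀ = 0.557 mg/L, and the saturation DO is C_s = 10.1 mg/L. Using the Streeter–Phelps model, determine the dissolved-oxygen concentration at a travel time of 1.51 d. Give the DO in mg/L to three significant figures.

k_d L₀/(k_r−k_d) = 0.341×49.1/(1.73−0.341) = 16.74/1.389 = 12.05 mg/L.
e^(−k_d t) = e^(−0.341×1.510) = 0.5976; e^(−k_r t) = e^(−1.73×1.510) = 0.07337.
D = 12.05 × (0.5976 − 0.07337) + 0.557 × 0.07337 = 6.319 + 0.04086 = 6.359 mg/L.
DO = C_s − D = 10.1 − 6.359 = 3.741 mg/L.

DO ≈ 3.74 mg/L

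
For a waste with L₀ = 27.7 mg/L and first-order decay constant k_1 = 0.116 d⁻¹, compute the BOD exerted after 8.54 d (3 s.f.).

y ≈ 17.4 mg/L

y_t = L₀(1 − e^(−k_1 t)) = 27.7 × (1 − e^(−0.116×8.54))
= 27.7 × (1 − 0.3713) = 27.7 × 0.6287 = 17.41 mg/L.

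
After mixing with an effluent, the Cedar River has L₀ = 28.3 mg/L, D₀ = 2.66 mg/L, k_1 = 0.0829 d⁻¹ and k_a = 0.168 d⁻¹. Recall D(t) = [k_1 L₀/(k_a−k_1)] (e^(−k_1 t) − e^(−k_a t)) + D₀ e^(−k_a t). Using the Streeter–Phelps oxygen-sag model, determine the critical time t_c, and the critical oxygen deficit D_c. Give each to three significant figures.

t_c ≈ 7.11 d; D_c ≈ 7.75 mg/L

With k_a/k_1 = 2.027 and 1 − D₀(k_a−k_1)/(k_1 L₀) = 0.9035,
t_c = ln(2.027 × 0.9035) / (0.168 − 0.0829) = ln(1.831) / 0.08510 = 0.6049/0.08510 = 7.108 d.
D_c = (k_1/k_a) L₀ e^(−k_1 t_c) = (0.0829/0.168) × 28.3 × e^(−0.0829×7.108) = 0.4935 × 28.3 × 0.5548 = 7.747 mg/L.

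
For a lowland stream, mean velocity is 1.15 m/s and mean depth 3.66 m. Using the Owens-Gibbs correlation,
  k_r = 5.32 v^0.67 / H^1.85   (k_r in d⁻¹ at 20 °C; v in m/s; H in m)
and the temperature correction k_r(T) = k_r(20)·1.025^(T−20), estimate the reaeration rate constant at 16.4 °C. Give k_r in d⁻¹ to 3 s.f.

k_r(20) = 5.32 × 1.15^0.67 / 3.66^1.85 = 5.32 × 1.098 / 11.03 = 0.5298 d⁻¹.
k_r(16.4) = 0.5298 × 1.025^(16.4−20) = 0.5298 × 0.9149 = 0.4848 d⁻¹.

k_r ≈ 0.485 d⁻¹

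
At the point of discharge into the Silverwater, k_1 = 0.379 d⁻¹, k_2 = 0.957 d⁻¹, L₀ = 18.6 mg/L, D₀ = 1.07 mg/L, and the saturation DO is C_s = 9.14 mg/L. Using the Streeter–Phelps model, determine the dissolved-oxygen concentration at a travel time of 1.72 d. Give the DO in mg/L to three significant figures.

k_1 L₀/(k_2−k_1) = 0.379×18.6/(0.957−0.379) = 7.049/0.5780 = 12.20 mg/L.
e^(−k_1 t) = e^(−0.379×1.720) = 0.5211; e^(−k_2 t) = e^(−0.957×1.720) = 0.1928.
D = 12.20 × (0.5211 − 0.1928) + 1.07 × 0.1928 = 4.003 + 0.2063 = 4.210 mg/L.
DO = C_s − D = 9.14 − 4.210 = 4.930 mg/L.

DO ≈ 4.93 mg/L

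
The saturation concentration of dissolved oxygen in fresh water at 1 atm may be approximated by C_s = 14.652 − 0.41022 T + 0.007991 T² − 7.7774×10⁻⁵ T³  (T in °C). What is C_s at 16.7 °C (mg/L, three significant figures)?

C_s ≈ 9.67 mg/L

C_s = 14.652 − 0.41022×16.7 + 0.007991×16.7² − 7.7774×10⁻⁵×16.7³ = 9.668 mg/L.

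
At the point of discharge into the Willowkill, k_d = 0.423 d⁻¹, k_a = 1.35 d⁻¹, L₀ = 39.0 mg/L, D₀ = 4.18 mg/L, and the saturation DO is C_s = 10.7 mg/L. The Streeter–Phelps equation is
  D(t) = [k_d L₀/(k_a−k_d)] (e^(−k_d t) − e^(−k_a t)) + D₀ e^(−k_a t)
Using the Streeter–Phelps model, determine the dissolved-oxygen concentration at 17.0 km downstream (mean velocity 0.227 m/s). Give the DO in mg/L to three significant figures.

Travel time t = x/v = 17.0 km / (0.227 m/s) = 17000 m / 0.227 m/s = 74890 s = 0.8668 d.
k_d L₀/(k_a−k_d) = 0.423×39.0/(1.35−0.423) = 16.50/0.9270 = 17.80 mg/L.
e^(−k_d t) = e^(−0.423×0.8668) = 0.6931; e^(−k_a t) = e^(−1.35×0.8668) = 0.3103.
D = 17.80 × (0.6931 − 0.3103) + 4.18 × 0.3103 = 6.811 + 1.297 = 8.108 mg/L.
DO = C_s − D = 10.7 − 8.108 = 2.592 mg/L.

DO ≈ 2.59 mg/L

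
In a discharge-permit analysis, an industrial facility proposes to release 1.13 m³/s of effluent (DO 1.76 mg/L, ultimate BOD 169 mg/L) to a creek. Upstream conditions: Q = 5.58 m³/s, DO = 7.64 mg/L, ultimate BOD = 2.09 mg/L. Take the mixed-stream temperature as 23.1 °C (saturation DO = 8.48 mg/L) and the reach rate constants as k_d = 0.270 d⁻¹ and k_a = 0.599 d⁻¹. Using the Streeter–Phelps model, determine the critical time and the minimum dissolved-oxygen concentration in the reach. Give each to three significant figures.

Mixed DO = (5.58×7.64 + 1.13×1.76)/(5.58+1.13) = 44.62/6.710 = 6.650 mg/L.
Mixed L₀ = (5.58×2.09 + 1.13×169)/(6.710) = 202.6/6.710 = 30.20 mg/L.
Initial deficit D₀ = C_s − DO₀ = 8.48 − 6.650 = 1.830 mg/L.
t_c = (1/0.3290) ln[(0.599/0.270)(1 − 1.830×0.3290/(0.270×30.20))] = 3.040 × ln(2.055) = 2.189 d.
D_c = (0.270/0.599) × 30.20 × e^(−0.270×2.189) = 0.4508 × 30.20 × 0.5538 = 7.538 mg/L.
Minimum DO = 8.48 − 7.538 = 0.9419 mg/L.

t_c ≈ 2.19 d; minimum DO ≈ 0.942 mg/L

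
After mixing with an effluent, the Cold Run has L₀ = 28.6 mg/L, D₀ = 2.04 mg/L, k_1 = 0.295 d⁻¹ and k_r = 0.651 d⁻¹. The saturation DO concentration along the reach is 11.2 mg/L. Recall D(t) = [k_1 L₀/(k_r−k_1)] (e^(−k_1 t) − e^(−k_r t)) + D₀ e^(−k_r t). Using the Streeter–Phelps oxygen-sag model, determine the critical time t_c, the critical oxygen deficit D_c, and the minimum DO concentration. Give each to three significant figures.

t_c = [1/(k_r−k_1)] ln[(k_r/k_1)(1 − D₀(k_r−k_1)/(k_1 L₀))]
= [1/(0.651−0.295)] ln[(0.651/0.295)(1 − 2.04×0.3560/(0.295×28.6))]
= (1/0.3560) ln[2.207 × 0.9139] = 2.809 × ln(2.017) = 2.809 × 0.7015 = 1.971 d.
D_c = (k_1/k_r) L₀ e^(−k_1 t_c) = (0.295/0.651) × 28.6 × e^(−0.295×1.971) = 0.4531 × 28.6 × 0.5592 = 7.247 mg/L.
Minimum DO = C_s − D_c = 11.2 − 7.247 = 3.953 mg/L.

t_c ≈ 1.97 d; D_c ≈ 7.25 mg/L; min DO ≈ 3.95 mg/L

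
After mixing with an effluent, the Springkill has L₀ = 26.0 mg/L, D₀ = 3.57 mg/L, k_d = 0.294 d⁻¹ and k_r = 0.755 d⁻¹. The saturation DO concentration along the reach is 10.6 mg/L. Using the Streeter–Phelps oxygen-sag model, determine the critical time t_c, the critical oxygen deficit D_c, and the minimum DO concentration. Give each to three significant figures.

t_c ≈ 1.52 d; D_c ≈ 6.48 mg/L; min DO ≈ 4.12 mg/L

t_c = [1/(k_r−k_d)] ln[(k_r/k_d)(1 − D₀(k_r−k_d)/(k_d L₀))]
= [1/(0.755−0.294)] ln[(0.755/0.294)(1 − 3.57×0.4610/(0.294×26.0))]
= (1/0.4610) ln[2.568 × 0.7847] = 2.169 × ln(2.015) = 2.169 × 0.7007 = 1.520 d.
D_c = (k_d/k_r) L₀ e^(−k_d t_c) = (0.294/0.755) × 26.0 × e^(−0.294×1.520) = 0.3894 × 26.0 × 0.6396 = 6.476 mg/L.
Minimum DO = C_s − D_c = 10.6 − 6.476 = 4.124 mg/L.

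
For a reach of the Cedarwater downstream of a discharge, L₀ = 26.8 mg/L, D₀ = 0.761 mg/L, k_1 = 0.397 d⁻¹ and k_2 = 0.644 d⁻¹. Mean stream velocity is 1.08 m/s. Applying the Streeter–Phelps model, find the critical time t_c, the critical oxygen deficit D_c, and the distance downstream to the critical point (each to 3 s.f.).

t_c ≈ 1.89 d; D_c ≈ 7.81 mg/L; x_c ≈ 176 km

t_c = [1/(k_2−k_1)] ln[(k_2/k_1)(1 − D₀(k_2−k_1)/(k_1 L₀))]
= [1/(0.644−0.397)] ln[(0.644/0.397)(1 − 0.761×0.2470/(0.397×26.8))]
= (1/0.2470) ln[1.622 × 0.9823] = 4.049 × ln(1.594) = 4.049 × 0.4659 = 1.886 d.
D_c = (k_1/k_2) L₀ e^(−k_1 t_c) = (0.397/0.644) × 26.8 × e^(−0.397×1.886) = 0.6165 × 26.8 × 0.4729 = 7.813 mg/L.
x_c = v t_c = 1.08 m/s × 1.886 d × 86400 s/d = 176000 m ≈ 176 km.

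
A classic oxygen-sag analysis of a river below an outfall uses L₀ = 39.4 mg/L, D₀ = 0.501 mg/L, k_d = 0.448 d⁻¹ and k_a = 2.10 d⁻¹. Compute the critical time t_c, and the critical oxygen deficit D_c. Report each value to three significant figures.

With k_a/k_d = 4.688 and 1 − D₀(k_a−k_d)/(k_d L₀) = 0.9531,
t_c = ln(4.688 × 0.9531) / (2.10 − 0.448) = ln(4.468) / 1.652 = 1.497/1.652 = 0.9061 d.
L(t_c) = L₀ e^(−k_d t_c) = 39.4 × 0.6664 = 26.25 mg/L, and at the critical point k_a D_c = k_d L, so D_c = (0.448/2.10) × 26.25 = 5.601 mg/L.

t_c ≈ 0.906 d; D_c ≈ 5.60 mg/L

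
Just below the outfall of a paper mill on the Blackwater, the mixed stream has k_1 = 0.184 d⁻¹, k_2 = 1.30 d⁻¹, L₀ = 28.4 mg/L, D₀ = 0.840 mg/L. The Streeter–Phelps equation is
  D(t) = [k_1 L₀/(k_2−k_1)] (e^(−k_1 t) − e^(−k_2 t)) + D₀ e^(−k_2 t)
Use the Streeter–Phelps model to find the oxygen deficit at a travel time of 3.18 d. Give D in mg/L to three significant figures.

D ≈ 2.55 mg/L

k_1 L₀/(k_2−k_1) = 0.184×28.4/(1.30−0.184) = 5.226/1.116 = 4.682 mg/L.
e^(−k_1 t) = e^(−0.184×3.180) = 0.5570; e^(−k_2 t) = e^(−1.30×3.180) = 0.01602.
D = 4.682 × (0.5570 − 0.01602) + 0.840 × 0.01602 = 2.533 + 0.01346 = 2.547 mg/L.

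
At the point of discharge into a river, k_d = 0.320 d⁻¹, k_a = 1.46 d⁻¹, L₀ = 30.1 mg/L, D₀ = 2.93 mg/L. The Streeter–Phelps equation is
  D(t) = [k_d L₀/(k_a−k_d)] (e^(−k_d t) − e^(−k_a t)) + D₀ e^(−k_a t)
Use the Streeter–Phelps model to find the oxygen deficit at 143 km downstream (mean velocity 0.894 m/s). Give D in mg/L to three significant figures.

D ≈ 4.30 mg/L

Travel time t = x/v = 143 km / (0.894 m/s) = 143000 m / 0.894 m/s = 160000 s = 1.851 d.
k_d L₀/(k_a−k_d) = 0.320×30.1/(1.46−0.320) = 9.632/1.140 = 8.449 mg/L.
e^(−k_d t) = e^(−0.320×1.851) = 0.5530; e^(−k_a t) = e^(−1.46×1.851) = 0.06701.
D = 8.449 × (0.5530 − 0.06701) + 2.93 × 0.06701 = 4.106 + 0.1963 = 4.302 mg/L.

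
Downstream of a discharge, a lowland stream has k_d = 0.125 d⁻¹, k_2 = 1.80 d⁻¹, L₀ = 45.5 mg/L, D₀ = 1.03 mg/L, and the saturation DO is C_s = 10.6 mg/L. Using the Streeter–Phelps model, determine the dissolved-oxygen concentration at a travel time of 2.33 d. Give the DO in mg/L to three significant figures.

k_d L₀/(k_2−k_d) = 0.125×45.5/(1.80−0.125) = 5.688/1.675 = 3.396 mg/L.
e^(−k_d t) = e^(−0.125×2.330) = 0.7473; e^(−k_2 t) = e^(−1.80×2.330) = 0.01509.
D = 3.396 × (0.7473 − 0.01509) + 1.03 × 0.01509 = 2.486 + 0.01554 = 2.502 mg/L.
DO = C_s − D = 10.6 − 2.502 = 8.098 mg/L.

DO ≈ 8.10 mg/L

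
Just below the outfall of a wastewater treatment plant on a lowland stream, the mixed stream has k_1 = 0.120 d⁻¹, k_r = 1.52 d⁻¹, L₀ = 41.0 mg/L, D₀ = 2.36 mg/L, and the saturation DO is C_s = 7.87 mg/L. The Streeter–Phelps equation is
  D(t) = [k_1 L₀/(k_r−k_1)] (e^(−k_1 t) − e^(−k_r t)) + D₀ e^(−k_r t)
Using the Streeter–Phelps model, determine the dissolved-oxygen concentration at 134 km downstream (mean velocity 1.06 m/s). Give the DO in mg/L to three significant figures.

Travel time t = x/v = 134 km / (1.06 m/s) = 134000 m / 1.06 m/s = 126400 s = 1.463 d.
k_1 L₀/(k_r−k_1) = 0.120×41.0/(1.52−0.120) = 4.920/1.400 = 3.514 mg/L.
e^(−k_1 t) = e^(−0.120×1.463) = 0.8390; e^(−k_r t) = e^(−1.52×1.463) = 0.1082.
D = 3.514 × (0.8390 − 0.1082) + 2.36 × 0.1082 = 2.568 + 0.2553 = 2.824 mg/L.
DO = C_s − D = 7.87 − 2.824 = 5.046 mg/L.

DO ≈ 5.05 mg/L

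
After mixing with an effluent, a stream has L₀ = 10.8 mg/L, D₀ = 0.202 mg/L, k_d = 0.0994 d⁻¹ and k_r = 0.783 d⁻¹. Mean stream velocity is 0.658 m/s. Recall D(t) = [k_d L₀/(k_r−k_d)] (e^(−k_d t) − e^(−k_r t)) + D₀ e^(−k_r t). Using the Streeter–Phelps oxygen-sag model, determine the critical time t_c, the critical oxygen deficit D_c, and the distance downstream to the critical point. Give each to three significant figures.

t_c ≈ 2.82 d; D_c ≈ 1.04 mg/L; x_c ≈ 160 km

t_c = [1/(k_r−k_d)] ln[(k_r/k_d)(1 − D₀(k_r−k_d)/(k_d L₀))]
= [1/(0.783−0.0994)] ln[(0.783/0.0994)(1 − 0.202×0.6836/(0.0994×10.8))]
= (1/0.6836) ln[7.877 × 0.8714] = 1.463 × ln(6.864) = 1.463 × 1.926 = 2.818 d.
D_c = (k_d/k_r) L₀ e^(−k_d t_c) = (0.0994/0.783) × 10.8 × e^(−0.0994×2.818) = 0.1269 × 10.8 × 0.7557 = 1.036 mg/L.
x_c = v t_c = 0.658 m/s × 2.818 d × 86400 s/d = 160200 m ≈ 160 km.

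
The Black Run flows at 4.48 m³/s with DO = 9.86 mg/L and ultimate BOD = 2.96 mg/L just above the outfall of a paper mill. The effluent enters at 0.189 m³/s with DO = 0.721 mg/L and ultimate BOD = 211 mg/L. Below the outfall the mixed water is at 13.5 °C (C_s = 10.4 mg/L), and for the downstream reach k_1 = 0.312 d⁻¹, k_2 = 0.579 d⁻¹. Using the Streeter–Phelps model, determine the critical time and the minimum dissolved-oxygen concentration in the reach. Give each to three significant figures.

Mixed DO = (4.48×9.86 + 0.189×0.721)/(4.48+0.189) = 44.31/4.669 = 9.490 mg/L.
Mixed L₀ = (4.48×2.96 + 0.189×211)/(4.669) = 53.14/4.669 = 11.38 mg/L.
Initial deficit D₀ = C_s − DO₀ = 10.4 − 9.490 = 0.9099 mg/L.
t_c = (1/0.2670) ln[(0.579/0.312)(1 − 0.9099×0.2670/(0.312×11.38))] = 3.745 × ln(1.729) = 2.050 d.
D_c = (0.312/0.579) × 11.38 × e^(−0.312×2.050) = 0.5389 × 11.38 × 0.5275 = 3.235 mg/L.
Minimum DO = 10.4 − 3.235 = 7.165 mg/L.

t_c ≈ 2.05 d; minimum DO ≈ 7.17 mg/L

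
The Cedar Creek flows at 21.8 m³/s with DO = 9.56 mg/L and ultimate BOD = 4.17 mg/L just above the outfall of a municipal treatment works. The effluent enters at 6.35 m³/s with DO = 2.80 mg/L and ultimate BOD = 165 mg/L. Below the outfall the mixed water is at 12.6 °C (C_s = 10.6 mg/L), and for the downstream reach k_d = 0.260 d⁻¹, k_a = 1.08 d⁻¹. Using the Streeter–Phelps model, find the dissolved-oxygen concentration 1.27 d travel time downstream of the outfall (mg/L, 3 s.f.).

DO ≈ 3.98 mg/L

Mixed DO = (21.8×9.56 + 6.35×2.80)/(21.8+6.35) = 226.2/28.15 = 8.035 mg/L.
Mixed L₀ = (21.8×4.17 + 6.35×165)/(28.15) = 1139/28.15 = 40.45 mg/L.
Initial deficit D₀ = C_s − DO₀ = 10.6 − 8.035 = 2.565 mg/L.
D(1.27) = [0.260×40.45/(1.08−0.260)](e^(−0.260×1.27) − e^(−1.08×1.27)) + 2.565 e^(−1.08×1.27)
= 12.83 × (0.7188 − 0.2537) + 2.565 × 0.2537 = 6.616 mg/L.
DO = 10.6 − 6.616 = 3.984 mg/L.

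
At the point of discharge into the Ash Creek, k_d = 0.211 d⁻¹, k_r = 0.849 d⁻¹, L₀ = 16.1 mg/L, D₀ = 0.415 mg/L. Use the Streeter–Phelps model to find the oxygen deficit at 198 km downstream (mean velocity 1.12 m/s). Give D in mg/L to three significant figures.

D ≈ 2.59 mg/L

Travel time t = x/v = 198 km / (1.12 m/s) = 198000 m / 1.12 m/s = 176800 s = 2.046 d.
k_d L₀/(k_r−k_d) = 0.211×16.1/(0.849−0.211) = 3.397/0.6380 = 5.325 mg/L.
e^(−k_d t) = e^(−0.211×2.046) = 0.6494; e^(−k_r t) = e^(−0.849×2.046) = 0.1760.
D = 5.325 × (0.6494 − 0.1760) + 0.415 × 0.1760 = 2.520 + 0.07305 = 2.594 mg/L.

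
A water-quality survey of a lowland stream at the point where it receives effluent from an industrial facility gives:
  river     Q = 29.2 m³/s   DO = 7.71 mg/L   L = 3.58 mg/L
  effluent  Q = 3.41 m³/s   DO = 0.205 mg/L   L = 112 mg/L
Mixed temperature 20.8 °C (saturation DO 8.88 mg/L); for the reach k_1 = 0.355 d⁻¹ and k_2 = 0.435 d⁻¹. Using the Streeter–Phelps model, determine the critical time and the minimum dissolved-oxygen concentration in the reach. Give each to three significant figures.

t_c ≈ 2.17 d; minimum DO ≈ 3.24 mg/L

Mixed DO = (29.2×7.71 + 3.41×0.205)/(29.2+3.41) = 225.8/32.61 = 6.925 mg/L.
Mixed L₀ = (29.2×3.58 + 3.41×112)/(32.61) = 486.5/32.61 = 14.92 mg/L.
Initial deficit D₀ = C_s − DO₀ = 8.88 − 6.925 = 1.955 mg/L.
t_c = (1/0.08000) ln[(0.435/0.355)(1 − 1.955×0.08000/(0.355×14.92))] = 12.50 × ln(1.189) = 2.166 d.
D_c = (0.355/0.435) × 14.92 × e^(−0.355×2.166) = 0.8161 × 14.92 × 0.4636 = 5.643 mg/L.
Minimum DO = 8.88 − 5.643 = 3.237 mg/L.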